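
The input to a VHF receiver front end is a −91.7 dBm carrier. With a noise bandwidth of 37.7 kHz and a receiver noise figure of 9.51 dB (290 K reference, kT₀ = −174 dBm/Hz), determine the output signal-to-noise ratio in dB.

27.0 dB

Noise floor: N = −174 + 10 log₁₀(B) + NF
10 log₁₀(3.77×10⁴) = 45.76 dB
N = −174 + 45.76 + 9.51 = −118.73 dBm
SNR = P_sig − N = −91.7 − (−118.73) = 27.03 dB → 27.0 dB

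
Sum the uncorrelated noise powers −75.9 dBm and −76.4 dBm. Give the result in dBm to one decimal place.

−73.1 dBm

Convert to linear, add, convert back:
P₁ = 2.57×10⁻¹¹ W, P₂ = 2.29×10⁻¹¹ W
P_tot = 4.86×10⁻¹¹ W → 10 log₁₀(P_tot / 10⁻³) = −73.1 dBm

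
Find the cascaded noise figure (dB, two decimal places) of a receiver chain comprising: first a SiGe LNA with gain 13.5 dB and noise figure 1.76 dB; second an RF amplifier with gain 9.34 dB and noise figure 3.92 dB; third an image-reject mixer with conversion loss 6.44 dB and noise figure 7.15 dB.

2.01 dB

Convert to linear (a loss of L dB is a gain of −L dB): F_i = 10^(NF_i/10), G_i = 10^(G_i,dB/10)
  Stage 1: F_1 = 10^(1.76/10) = 1.500, G_1 = 10^(13.5/10) = 22.39
  Stage 2: F_2 = 10^(3.92/10) = 2.466, G_2 = 10^(9.34/10) = 8.590
  Stage 3: F_3 = 10^(7.15/10) = 5.188, G_3 = 10^(−6.44/10) = 0.2270
Friis cascade:
  F = 1.500 + (2.466 − 1)/22.39 + (5.188 − 1)/192.3 = 1.587
NF = 10 log₁₀(1.587) = 2.01 dB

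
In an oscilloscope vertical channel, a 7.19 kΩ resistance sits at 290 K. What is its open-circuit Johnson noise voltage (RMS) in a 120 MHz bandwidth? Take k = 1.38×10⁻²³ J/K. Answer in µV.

118 µV

V_n = √(4kTRB)
4kTRB = 4 × 1.38×10⁻²³ × 290 × 7.19×10³ × 1.20×10⁸ = 1.38×10⁻⁸ V²
V_n = √(1.38×10⁻⁸) = 1.18×10⁻⁴ V = 118 µV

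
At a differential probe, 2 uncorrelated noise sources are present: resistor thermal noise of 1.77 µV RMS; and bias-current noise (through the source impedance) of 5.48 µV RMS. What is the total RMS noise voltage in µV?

5.76 µV

Uncorrelated sources add in power (mean-square): V_tot = √(ΣV_i²)
V_tot = √[(1.77×10⁻⁶)² + (5.48×10⁻⁶)²] = 5.76×10⁻⁶ V = 5.76 µV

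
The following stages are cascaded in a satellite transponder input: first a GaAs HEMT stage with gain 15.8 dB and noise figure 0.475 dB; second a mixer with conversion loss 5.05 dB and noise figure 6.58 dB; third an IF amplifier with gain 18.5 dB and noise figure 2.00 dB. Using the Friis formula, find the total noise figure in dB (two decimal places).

1.00 dB

Convert to linear (a loss of L dB is a gain of −L dB): F_i = 10^(NF_i/10), G_i = 10^(G_i,dB/10)
  Stage 1: F_1 = 10^(0.475/10) = 1.116, G_1 = 10^(15.8/10) = 38.02
  Stage 2: F_2 = 10^(6.58/10) = 4.550, G_2 = 10^(−5.05/10) = 0.3126
  Stage 3: F_3 = 10^(2.00/10) = 1.585, G_3 = 10^(18.5/10) = 70.79
Friis cascade:
  F = 1.116 + (4.550 − 1)/38.02 + (1.585 − 1)/11.89 = 1.258
NF = 10 log₁₀(1.258) = 1.00 dB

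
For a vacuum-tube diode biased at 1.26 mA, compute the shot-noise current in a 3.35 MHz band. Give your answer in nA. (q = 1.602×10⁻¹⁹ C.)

36.8 nA

I_n = √(2qI·B)
2qI·B = 2 × 1.602×10⁻¹⁹ × 1.26×10⁻³ × 3.35×10⁶ = 1.35×10⁻¹⁵ A²
I_n = √(1.35×10⁻¹⁵) = 3.68×10⁻⁸ A = 36.8 nA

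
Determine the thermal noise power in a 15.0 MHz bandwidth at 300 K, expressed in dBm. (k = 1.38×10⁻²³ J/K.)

−102.1 dBm

P_n = kTB = 1.38×10⁻²³ × 300 × 1.50×10⁷ = 6.21×10⁻¹⁴ W
In dBm: 10 log₁₀(6.21×10⁻¹⁴ / 10⁻³) = −102.1 dBm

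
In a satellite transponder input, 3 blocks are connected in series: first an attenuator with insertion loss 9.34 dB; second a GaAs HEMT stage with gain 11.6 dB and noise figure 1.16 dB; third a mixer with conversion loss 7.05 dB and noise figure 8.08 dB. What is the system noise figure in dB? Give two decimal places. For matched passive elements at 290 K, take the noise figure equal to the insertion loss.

11.60 dB

Convert to linear (a loss of L dB is a gain of −L dB): F_i = 10^(NF_i/10), G_i = 10^(G_i,dB/10)
  Stage 1: F_1 = 10^(9.34/10) = 8.590, G_1 = 10^(−9.34/10) = 0.1164
  Stage 2: F_2 = 10^(1.16/10) = 1.306, G_2 = 10^(11.6/10) = 14.45
  Stage 3: F_3 = 10^(8.08/10) = 6.427, G_3 = 10^(−7.05/10) = 0.1972
Friis cascade:
  F = 8.590 + (1.306 − 1)/0.1164 + (6.427 − 1)/1.683 = 14.45
NF = 10 log₁₀(14.45) = 11.60 dB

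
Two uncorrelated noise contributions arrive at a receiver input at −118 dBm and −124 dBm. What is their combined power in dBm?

−117.0 dBm

Convert to linear, add, convert back:
P₁ = 1.58×10⁻¹⁵ W, P₂ = 3.98×10⁻¹⁶ W
P_tot = 1.98×10⁻¹⁵ W → 10 log₁₀(P_tot / 10⁻³) = −117.0 dBm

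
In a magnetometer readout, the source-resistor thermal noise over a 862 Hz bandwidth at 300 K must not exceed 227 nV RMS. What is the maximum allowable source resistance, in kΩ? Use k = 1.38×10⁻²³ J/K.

3.61 kΩ

Johnson–Nyquist: V_n = √(4kTRB) ⇒ R = V_n² / (4kTB)
4kTB = 4 × 1.38×10⁻²³ × 300 × 8.62×10² = 1.43×10⁻¹⁷
R = (2.27×10⁻⁷)² / 1.43×10⁻¹⁷ = 3.61×10³ Ω = 3.61 kΩ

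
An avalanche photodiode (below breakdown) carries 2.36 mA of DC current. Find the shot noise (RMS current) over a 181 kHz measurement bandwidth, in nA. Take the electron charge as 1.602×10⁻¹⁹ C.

11.7 nA

I_n = √(2qI·B)
2qI·B = 2 × 1.602×10⁻¹⁹ × 2.36×10⁻³ × 1.81×10⁵ = 1.37×10⁻¹⁶ A²
I_n = √(1.37×10⁻¹⁶) = 1.17×10⁻⁸ A = 11.7 nA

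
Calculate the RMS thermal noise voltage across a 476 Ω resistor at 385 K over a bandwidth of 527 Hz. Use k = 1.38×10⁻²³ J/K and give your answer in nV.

73.0 nV

V_n = √(4kTRB)
4kTRB = 4 × 1.38×10⁻²³ × 385 × 4.76×10² × 5.27×10² = 5.33×10⁻¹⁵ V²
V_n = √(5.33×10⁻¹⁵) = 7.30×10⁻⁸ V = 73.0 nV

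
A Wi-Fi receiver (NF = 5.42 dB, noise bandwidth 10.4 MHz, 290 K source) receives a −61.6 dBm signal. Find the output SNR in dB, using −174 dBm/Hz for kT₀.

36.8 dB

Noise floor: N = −174 + 10 log₁₀(B) + NF
10 log₁₀(1.04×10⁷) = 70.17 dB
N = −174 + 70.17 + 5.42 = −98.41 dBm
SNR = P_sig − N = −61.6 − (−98.41) = 36.81 dB → 36.8 dB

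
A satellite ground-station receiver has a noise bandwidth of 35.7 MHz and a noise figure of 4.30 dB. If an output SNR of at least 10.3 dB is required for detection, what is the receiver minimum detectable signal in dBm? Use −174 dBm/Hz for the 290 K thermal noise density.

Sensitivity = −174 + 10 log₁₀(B) + NF + SNR_min
= −174 + 75.53 + 4.30 + 10.3
= −83.87 dBm → −83.9 dBm

−83.9 dBm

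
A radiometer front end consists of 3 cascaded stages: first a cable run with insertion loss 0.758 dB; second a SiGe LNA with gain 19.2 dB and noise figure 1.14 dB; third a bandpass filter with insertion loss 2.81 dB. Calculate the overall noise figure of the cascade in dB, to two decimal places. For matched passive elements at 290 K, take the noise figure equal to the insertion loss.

1.93 dB

Convert to linear (a loss of L dB is a gain of −L dB): F_i = 10^(NF_i/10), G_i = 10^(G_i,dB/10)
  Stage 1: F_1 = 10^(0.758/10) = 1.191, G_1 = 10^(−0.758/10) = 0.8398
  Stage 2: F_2 = 10^(1.14/10) = 1.300, G_2 = 10^(19.2/10) = 83.18
  Stage 3: F_3 = 10^(2.81/10) = 1.910, G_3 = 10^(−2.81/10) = 0.5236
Friis cascade:
  F = 1.191 + (1.300 − 1)/0.8398 + (1.910 − 1)/69.86 = 1.561
NF = 10 log₁₀(1.561) = 1.93 dB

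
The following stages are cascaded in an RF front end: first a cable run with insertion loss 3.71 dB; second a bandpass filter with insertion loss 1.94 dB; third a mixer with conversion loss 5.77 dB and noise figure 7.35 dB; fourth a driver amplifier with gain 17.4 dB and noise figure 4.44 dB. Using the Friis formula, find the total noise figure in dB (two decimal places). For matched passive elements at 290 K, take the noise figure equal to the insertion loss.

Convert to linear (a loss of L dB is a gain of −L dB): F_i = 10^(NF_i/10), G_i = 10^(G_i,dB/10)
  Stage 1: F_1 = 10^(3.71/10) = 2.350, G_1 = 10^(−3.71/10) = 0.4256
  Stage 2: F_2 = 10^(1.94/10) = 1.563, G_2 = 10^(−1.94/10) = 0.6397
  Stage 3: F_3 = 10^(7.35/10) = 5.433, G_3 = 10^(−5.77/10) = 0.2649
  Stage 4: F_4 = 10^(4.44/10) = 2.780, G_4 = 10^(17.4/10) = 54.95
Friis cascade:
  F = 2.350 + (1.563 − 1)/0.4256 + (5.433 − 1)/0.2723 + (2.780 − 1)/0.07211 = 44.63
NF = 10 log₁₀(44.63) = 16.50 dB

16.50 dB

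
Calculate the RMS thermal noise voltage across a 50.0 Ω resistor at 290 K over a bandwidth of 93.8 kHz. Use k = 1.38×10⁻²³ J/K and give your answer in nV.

274 nV

V_n = √(4kTRB)
4kTRB = 4 × 1.38×10⁻²³ × 290 × 5.00×10¹ × 9.38×10⁴ = 7.51×10⁻¹⁴ V²
V_n = √(7.51×10⁻¹⁴) = 2.74×10⁻⁷ V = 274 nV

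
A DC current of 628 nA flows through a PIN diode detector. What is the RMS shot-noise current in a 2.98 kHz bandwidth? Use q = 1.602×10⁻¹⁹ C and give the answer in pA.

I_n = √(2qI·B)
2qI·B = 2 × 1.602×10⁻¹⁹ × 6.28×10⁻⁷ × 2.98×10³ = 6.00×10⁻²² A²
I_n = √(6.00×10⁻²²) = 2.45×10⁻¹¹ A = 24.5 pA

24.5 pA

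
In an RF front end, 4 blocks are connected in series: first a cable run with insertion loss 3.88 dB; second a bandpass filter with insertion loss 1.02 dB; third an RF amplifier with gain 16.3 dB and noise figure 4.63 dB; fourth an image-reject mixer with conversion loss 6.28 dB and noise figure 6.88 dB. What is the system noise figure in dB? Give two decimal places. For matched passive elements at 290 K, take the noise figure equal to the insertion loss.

9.66 dB

Convert to linear (a loss of L dB is a gain of −L dB): F_i = 10^(NF_i/10), G_i = 10^(G_i,dB/10)
  Stage 1: F_1 = 10^(3.88/10) = 2.443, G_1 = 10^(−3.88/10) = 0.4093
  Stage 2: F_2 = 10^(1.02/10) = 1.265, G_2 = 10^(−1.02/10) = 0.7907
  Stage 3: F_3 = 10^(4.63/10) = 2.904, G_3 = 10^(16.3/10) = 42.66
  Stage 4: F_4 = 10^(6.88/10) = 4.875, G_4 = 10^(−6.28/10) = 0.2355
Friis cascade:
  F = 2.443 + (1.265 − 1)/0.4093 + (2.904 − 1)/0.3236 + (4.875 − 1)/13.80 = 9.255
NF = 10 log₁₀(9.255) = 9.66 dB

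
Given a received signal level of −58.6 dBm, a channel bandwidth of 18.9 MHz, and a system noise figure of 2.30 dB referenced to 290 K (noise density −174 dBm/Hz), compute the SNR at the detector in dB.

40.3 dB

Noise floor: N = −174 + 10 log₁₀(B) + NF
10 log₁₀(1.89×10⁷) = 72.76 dB
N = −174 + 72.76 + 2.30 = −98.94 dBm
SNR = P_sig − N = −58.6 − (−98.94) = 40.34 dB → 40.3 dB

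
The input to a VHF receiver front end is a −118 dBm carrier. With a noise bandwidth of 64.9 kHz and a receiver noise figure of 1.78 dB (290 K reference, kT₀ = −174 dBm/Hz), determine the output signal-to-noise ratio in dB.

Noise floor: N = −174 + 10 log₁₀(B) + NF
10 log₁₀(6.49×10⁴) = 48.12 dB
N = −174 + 48.12 + 1.78 = −124.10 dBm
SNR = P_sig − N = −118 − (−124.10) = 6.10 dB → 6.1 dB

6.1 dB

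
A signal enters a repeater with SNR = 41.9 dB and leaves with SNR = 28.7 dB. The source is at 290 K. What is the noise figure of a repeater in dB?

NF (dB) = SNR_in(dB) − SNR_out(dB) when the source is at T₀
NF = 41.9 − 28.7 = 13.2 dB

13.2 dB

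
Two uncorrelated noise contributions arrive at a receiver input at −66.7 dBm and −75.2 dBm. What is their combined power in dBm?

Convert to linear, add, convert back:
P₁ = 2.14×10⁻¹⁰ W, P₂ = 3.02×10⁻¹¹ W
P_tot = 2.44×10⁻¹⁰ W → 10 log₁₀(P_tot / 10⁻³) = −66.1 dBm

−66.1 dBm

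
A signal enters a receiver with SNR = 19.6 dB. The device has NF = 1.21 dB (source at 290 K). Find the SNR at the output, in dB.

By definition F = SNR_in/SNR_out, so in dB: SNR_out = SNR_in − NF
SNR_out = 19.6 − 1.21 = 18.39 dB

18.39 dB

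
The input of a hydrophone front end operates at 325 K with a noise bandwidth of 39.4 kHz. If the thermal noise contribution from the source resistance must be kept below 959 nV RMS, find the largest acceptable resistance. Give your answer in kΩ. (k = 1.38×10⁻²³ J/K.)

1.30 kΩ

Johnson–Nyquist: V_n = √(4kTRB) ⇒ R = V_n² / (4kTB)
4kTB = 4 × 1.38×10⁻²³ × 325 × 3.94×10⁴ = 7.07×10⁻¹⁶
R = (9.59×10⁻⁷)² / 7.07×10⁻¹⁶ = 1.30×10³ Ω = 1.30 kΩ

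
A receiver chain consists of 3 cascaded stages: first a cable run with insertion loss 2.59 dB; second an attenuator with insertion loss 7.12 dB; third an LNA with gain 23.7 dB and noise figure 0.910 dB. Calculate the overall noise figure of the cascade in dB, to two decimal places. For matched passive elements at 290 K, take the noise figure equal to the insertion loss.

Convert to linear (a loss of L dB is a gain of −L dB): F_i = 10^(NF_i/10), G_i = 10^(G_i,dB/10)
  Stage 1: F_1 = 10^(2.59/10) = 1.816, G_1 = 10^(−2.59/10) = 0.5508
  Stage 2: F_2 = 10^(7.12/10) = 5.152, G_2 = 10^(−7.12/10) = 0.1941
  Stage 3: F_3 = 10^(0.910/10) = 1.233, G_3 = 10^(23.7/10) = 234.4
Friis cascade:
  F = 1.816 + (5.152 − 1)/0.5508 + (1.233 − 1)/0.1069 = 11.53
NF = 10 log₁₀(11.53) = 10.62 dB

10.62 dB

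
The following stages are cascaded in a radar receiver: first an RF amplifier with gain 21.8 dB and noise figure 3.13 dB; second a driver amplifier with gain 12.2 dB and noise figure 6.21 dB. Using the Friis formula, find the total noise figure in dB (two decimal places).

Convert to linear (a loss of L dB is a gain of −L dB): F_i = 10^(NF_i/10), G_i = 10^(G_i,dB/10)
  Stage 1: F_1 = 10^(3.13/10) = 2.056, G_1 = 10^(21.8/10) = 151.4
  Stage 2: F_2 = 10^(6.21/10) = 4.178, G_2 = 10^(12.2/10) = 16.60
Friis cascade:
  F = 2.056 + (4.178 − 1)/151.4 = 2.077
NF = 10 log₁₀(2.077) = 3.17 dB

3.17 dB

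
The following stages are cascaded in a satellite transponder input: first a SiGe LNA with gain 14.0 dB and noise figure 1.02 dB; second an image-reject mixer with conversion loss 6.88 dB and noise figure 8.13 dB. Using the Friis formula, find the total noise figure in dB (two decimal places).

Convert to linear (a loss of L dB is a gain of −L dB): F_i = 10^(NF_i/10), G_i = 10^(G_i,dB/10)
  Stage 1: F_1 = 10^(1.02/10) = 1.265, G_1 = 10^(14.0/10) = 25.12
  Stage 2: F_2 = 10^(8.13/10) = 6.501, G_2 = 10^(−6.88/10) = 0.2051
Friis cascade:
  F = 1.265 + (6.501 − 1)/25.12 = 1.484
NF = 10 log₁₀(1.484) = 1.71 dB

1.71 dB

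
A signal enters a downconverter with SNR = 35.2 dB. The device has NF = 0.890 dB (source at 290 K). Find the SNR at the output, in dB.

By definition F = SNR_in/SNR_out, so in dB: SNR_out = SNR_in − NF
SNR_out = 35.2 − 0.890 = 34.310 dB

34.310 dB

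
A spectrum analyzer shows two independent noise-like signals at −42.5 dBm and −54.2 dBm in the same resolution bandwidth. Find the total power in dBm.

Convert to linear, add, convert back:
P₁ = 5.62×10⁻⁸ W, P₂ = 3.80×10⁻⁹ W
P_tot = 6.00×10⁻⁸ W → 10 log₁₀(P_tot / 10⁻³) = −42.2 dBm

−42.2 dBm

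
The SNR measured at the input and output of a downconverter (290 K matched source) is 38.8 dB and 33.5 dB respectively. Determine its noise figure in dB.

NF (dB) = SNR_in(dB) − SNR_out(dB) when the source is at T₀
NF = 38.8 − 33.5 = 5.3 dB

5.3 dB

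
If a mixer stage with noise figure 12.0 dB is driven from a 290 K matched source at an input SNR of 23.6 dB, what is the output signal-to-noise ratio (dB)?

By definition F = SNR_in/SNR_out, so in dB: SNR_out = SNR_in − NF
SNR_out = 23.6 − 12.0 = 11.6 dB

11.6 dB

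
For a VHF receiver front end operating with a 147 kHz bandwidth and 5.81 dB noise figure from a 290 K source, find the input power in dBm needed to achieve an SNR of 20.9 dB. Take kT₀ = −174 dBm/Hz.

−95.6 dBm

Sensitivity = −174 + 10 log₁₀(B) + NF + SNR_min
= −174 + 51.67 + 5.81 + 20.9
= −95.62 dBm → −95.6 dBm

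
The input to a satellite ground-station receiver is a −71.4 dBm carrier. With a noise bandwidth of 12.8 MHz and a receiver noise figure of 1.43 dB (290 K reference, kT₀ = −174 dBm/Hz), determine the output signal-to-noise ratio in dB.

Noise floor: N = −174 + 10 log₁₀(B) + NF
10 log₁₀(1.28×10⁷) = 71.07 dB
N = −174 + 71.07 + 1.43 = −101.50 dBm
SNR = P_sig − N = −71.4 − (−101.50) = 30.10 dB → 30.1 dB

30.1 dB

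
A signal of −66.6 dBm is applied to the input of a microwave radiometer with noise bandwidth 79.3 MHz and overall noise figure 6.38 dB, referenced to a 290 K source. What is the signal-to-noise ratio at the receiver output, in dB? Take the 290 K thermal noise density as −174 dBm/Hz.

Noise floor: N = −174 + 10 log₁₀(B) + NF
10 log₁₀(7.93×10⁷) = 78.99 dB
N = −174 + 78.99 + 6.38 = −88.63 dBm
SNR = P_sig − N = −66.6 − (−88.63) = 22.03 dB → 22.0 dB

22.0 dB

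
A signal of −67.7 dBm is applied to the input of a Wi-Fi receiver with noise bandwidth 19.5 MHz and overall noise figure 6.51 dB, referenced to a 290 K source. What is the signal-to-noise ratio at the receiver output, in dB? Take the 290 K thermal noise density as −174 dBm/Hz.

26.9 dB

Noise floor: N = −174 + 10 log₁₀(B) + NF
10 log₁₀(1.95×10⁷) = 72.9 dB
N = −174 + 72.9 + 6.51 = −94.59 dBm
SNR = P_sig − N = −67.7 − (−94.59) = 26.89 dB → 26.9 dB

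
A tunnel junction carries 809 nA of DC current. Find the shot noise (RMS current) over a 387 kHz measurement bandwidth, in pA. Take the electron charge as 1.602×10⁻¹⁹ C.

I_n = √(2qI·B)
2qI·B = 2 × 1.602×10⁻¹⁹ × 8.09×10⁻⁷ × 3.87×10⁵ = 1.00×10⁻¹⁹ A²
I_n = √(1.00×10⁻¹⁹) = 3.17×10⁻¹⁰ A = 317 pA

317 pA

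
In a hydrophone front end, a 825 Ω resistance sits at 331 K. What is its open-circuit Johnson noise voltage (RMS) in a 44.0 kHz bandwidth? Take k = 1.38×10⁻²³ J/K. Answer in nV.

814 nV

V_n = √(4kTRB)
4kTRB = 4 × 1.38×10⁻²³ × 331 × 8.25×10² × 4.40×10⁴ = 6.63×10⁻¹³ V²
V_n = √(6.63×10⁻¹³) = 8.14×10⁻⁷ V = 814 nV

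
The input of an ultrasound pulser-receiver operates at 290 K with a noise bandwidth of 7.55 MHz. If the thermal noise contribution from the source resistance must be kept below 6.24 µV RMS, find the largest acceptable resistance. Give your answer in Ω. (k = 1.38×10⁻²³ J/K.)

Johnson–Nyquist: V_n = √(4kTRB) ⇒ R = V_n² / (4kTB)
4kTB = 4 × 1.38×10⁻²³ × 290 × 7.55×10⁶ = 1.21×10⁻¹³
R = (6.24×10⁻⁶)² / 1.21×10⁻¹³ = 3.22×10² Ω = 322 Ω

322 Ω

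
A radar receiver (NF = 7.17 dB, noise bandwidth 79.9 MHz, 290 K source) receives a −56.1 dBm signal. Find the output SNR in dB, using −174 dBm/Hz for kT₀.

Noise floor: N = −174 + 10 log₁₀(B) + NF
10 log₁₀(7.99×10⁷) = 79.03 dB
N = −174 + 79.03 + 7.17 = −87.80 dBm
SNR = P_sig − N = −56.1 − (−87.80) = 31.70 dB → 31.7 dB

31.7 dB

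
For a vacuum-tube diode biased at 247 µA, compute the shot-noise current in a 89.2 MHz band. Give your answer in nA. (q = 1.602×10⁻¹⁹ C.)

I_n = √(2qI·B)
2qI·B = 2 × 1.602×10⁻¹⁹ × 2.47×10⁻⁴ × 8.92×10⁷ = 7.06×10⁻¹⁵ A²
I_n = √(7.06×10⁻¹⁵) = 8.40×10⁻⁸ A = 84.0 nA

84.0 nA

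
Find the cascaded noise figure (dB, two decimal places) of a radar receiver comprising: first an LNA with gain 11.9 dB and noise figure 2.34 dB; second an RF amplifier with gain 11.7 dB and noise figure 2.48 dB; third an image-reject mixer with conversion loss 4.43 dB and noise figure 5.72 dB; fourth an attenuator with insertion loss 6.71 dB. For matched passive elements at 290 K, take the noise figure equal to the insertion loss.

2.60 dB

Convert to linear (a loss of L dB is a gain of −L dB): F_i = 10^(NF_i/10), G_i = 10^(G_i,dB/10)
  Stage 1: F_1 = 10^(2.34/10) = 1.714, G_1 = 10^(11.9/10) = 15.49
  Stage 2: F_2 = 10^(2.48/10) = 1.770, G_2 = 10^(11.7/10) = 14.79
  Stage 3: F_3 = 10^(5.72/10) = 3.733, G_3 = 10^(−4.43/10) = 0.3606
  Stage 4: F_4 = 10^(6.71/10) = 4.688, G_4 = 10^(−6.71/10) = 0.2133
Friis cascade:
  F = 1.714 + (1.770 − 1)/15.49 + (3.733 − 1)/229.1 + (4.688 − 1)/82.60 = 1.820
NF = 10 log₁₀(1.820) = 2.60 dB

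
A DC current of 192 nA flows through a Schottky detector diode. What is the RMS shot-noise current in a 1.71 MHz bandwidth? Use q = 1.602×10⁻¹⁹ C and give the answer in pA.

324 pA

I_n = √(2qI·B)
2qI·B = 2 × 1.602×10⁻¹⁹ × 1.92×10⁻⁷ × 1.71×10⁶ = 1.05×10⁻¹⁹ A²
I_n = √(1.05×10⁻¹⁹) = 3.24×10⁻¹⁰ A = 324 pA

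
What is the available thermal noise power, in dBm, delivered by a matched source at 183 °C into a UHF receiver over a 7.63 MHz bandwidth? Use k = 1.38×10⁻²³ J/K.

−103.2 dBm

T = 183 °C + 273.15 = 456.15 K
P_n = kTB = 1.38×10⁻²³ × 456.15 × 7.63×10⁶ = 4.80×10⁻¹⁴ W
In dBm: 10 log₁₀(4.80×10⁻¹⁴ / 10⁻³) = −103.2 dBm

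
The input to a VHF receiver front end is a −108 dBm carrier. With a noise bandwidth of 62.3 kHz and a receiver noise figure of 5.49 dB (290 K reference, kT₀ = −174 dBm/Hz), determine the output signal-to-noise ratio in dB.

12.6 dB

Noise floor: N = −174 + 10 log₁₀(B) + NF
10 log₁₀(6.23×10⁴) = 47.94 dB
N = −174 + 47.94 + 5.49 = −120.57 dBm
SNR = P_sig − N = −108 − (−120.57) = 12.57 dB → 12.6 dB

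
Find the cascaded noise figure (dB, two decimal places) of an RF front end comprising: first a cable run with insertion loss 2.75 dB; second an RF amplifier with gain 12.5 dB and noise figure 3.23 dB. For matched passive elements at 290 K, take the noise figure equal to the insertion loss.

5.98 dB

Convert to linear (a loss of L dB is a gain of −L dB): F_i = 10^(NF_i/10), G_i = 10^(G_i,dB/10)
  Stage 1: F_1 = 10^(2.75/10) = 1.884, G_1 = 10^(−2.75/10) = 0.5309
  Stage 2: F_2 = 10^(3.23/10) = 2.104, G_2 = 10^(12.5/10) = 17.78
Friis cascade:
  F = 1.884 + (2.104 − 1)/0.5309 = 3.963
NF = 10 log₁₀(3.963) = 5.98 dB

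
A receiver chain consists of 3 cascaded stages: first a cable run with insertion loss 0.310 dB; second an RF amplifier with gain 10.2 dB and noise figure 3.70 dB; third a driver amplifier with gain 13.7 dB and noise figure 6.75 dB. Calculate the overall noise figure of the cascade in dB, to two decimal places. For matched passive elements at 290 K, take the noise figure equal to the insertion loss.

Convert to linear (a loss of L dB is a gain of −L dB): F_i = 10^(NF_i/10), G_i = 10^(G_i,dB/10)
  Stage 1: F_1 = 10^(0.310/10) = 1.074, G_1 = 10^(−0.310/10) = 0.9311
  Stage 2: F_2 = 10^(3.70/10) = 2.344, G_2 = 10^(10.2/10) = 10.47
  Stage 3: F_3 = 10^(6.75/10) = 4.732, G_3 = 10^(13.7/10) = 23.44
Friis cascade:
  F = 1.074 + (2.344 − 1)/0.9311 + (4.732 − 1)/9.750 = 2.900
NF = 10 log₁₀(2.900) = 4.62 dB

4.62 dB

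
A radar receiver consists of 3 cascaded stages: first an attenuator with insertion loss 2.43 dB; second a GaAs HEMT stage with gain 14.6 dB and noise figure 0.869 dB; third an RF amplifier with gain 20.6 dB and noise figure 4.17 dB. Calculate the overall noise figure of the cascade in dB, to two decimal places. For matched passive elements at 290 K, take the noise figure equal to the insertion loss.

3.49 dB

Convert to linear (a loss of L dB is a gain of −L dB): F_i = 10^(NF_i/10), G_i = 10^(G_i,dB/10)
  Stage 1: F_1 = 10^(2.43/10) = 1.750, G_1 = 10^(−2.43/10) = 0.5715
  Stage 2: F_2 = 10^(0.869/10) = 1.222, G_2 = 10^(14.6/10) = 28.84
  Stage 3: F_3 = 10^(4.17/10) = 2.612, G_3 = 10^(20.6/10) = 114.8
Friis cascade:
  F = 1.750 + (1.222 − 1)/0.5715 + (2.612 − 1)/16.48 = 2.235
NF = 10 log₁₀(2.235) = 3.49 dB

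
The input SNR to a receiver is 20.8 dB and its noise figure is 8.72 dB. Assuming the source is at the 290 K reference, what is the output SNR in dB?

By definition F = SNR_in/SNR_out, so in dB: SNR_out = SNR_in − NF
SNR_out = 20.8 − 8.72 = 12.08 dB

12.08 dB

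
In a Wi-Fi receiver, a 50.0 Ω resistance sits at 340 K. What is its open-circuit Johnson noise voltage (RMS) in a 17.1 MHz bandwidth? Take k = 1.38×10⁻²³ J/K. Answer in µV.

V_n = √(4kTRB)
4kTRB = 4 × 1.38×10⁻²³ × 340 × 5.00×10¹ × 1.71×10⁷ = 1.60×10⁻¹¹ V²
V_n = √(1.60×10⁻¹¹) = 4.01×10⁻⁶ V = 4.01 µV

4.01 µV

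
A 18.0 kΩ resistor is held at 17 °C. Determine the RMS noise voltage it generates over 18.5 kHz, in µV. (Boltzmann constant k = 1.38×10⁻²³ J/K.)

T = 17 °C + 273.15 = 290.15 K
V_n = √(4kTRB)
4kTRB = 4 × 1.38×10⁻²³ × 290.15 × 1.80×10⁴ × 1.85×10⁴ = 5.33×10⁻¹² V²
V_n = √(5.33×10⁻¹²) = 2.31×10⁻⁶ V = 2.31 µV

2.31 µV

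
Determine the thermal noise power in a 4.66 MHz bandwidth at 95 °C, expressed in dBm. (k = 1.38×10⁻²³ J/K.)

−106.3 dBm

T = 95 °C + 273.15 = 368.15 K
P_n = kTB = 1.38×10⁻²³ × 368.15 × 4.66×10⁶ = 2.37×10⁻¹⁴ W
In dBm: 10 log₁₀(2.37×10⁻¹⁴ / 10⁻³) = −106.3 dBm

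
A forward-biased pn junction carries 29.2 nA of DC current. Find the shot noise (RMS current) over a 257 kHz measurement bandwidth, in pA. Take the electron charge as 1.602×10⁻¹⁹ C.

49.0 pA

I_n = √(2qI·B)
2qI·B = 2 × 1.602×10⁻¹⁹ × 2.92×10⁻⁸ × 2.57×10⁵ = 2.40×10⁻²¹ A²
I_n = √(2.40×10⁻²¹) = 4.90×10⁻¹¹ A = 49.0 pA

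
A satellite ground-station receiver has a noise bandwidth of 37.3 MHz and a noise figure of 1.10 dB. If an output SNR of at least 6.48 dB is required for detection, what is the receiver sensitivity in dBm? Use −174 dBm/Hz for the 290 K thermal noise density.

Sensitivity = −174 + 10 log₁₀(B) + NF + SNR_min
= −174 + 75.72 + 1.10 + 6.48
= −90.70 dBm → −90.7 dBm

−90.7 dBm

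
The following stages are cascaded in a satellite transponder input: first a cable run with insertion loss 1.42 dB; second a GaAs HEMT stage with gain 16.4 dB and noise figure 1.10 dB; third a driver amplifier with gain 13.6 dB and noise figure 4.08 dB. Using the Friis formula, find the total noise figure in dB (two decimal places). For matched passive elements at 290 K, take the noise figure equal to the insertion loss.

2.64 dB

Convert to linear (a loss of L dB is a gain of −L dB): F_i = 10^(NF_i/10), G_i = 10^(G_i,dB/10)
  Stage 1: F_1 = 10^(1.42/10) = 1.387, G_1 = 10^(−1.42/10) = 0.7211
  Stage 2: F_2 = 10^(1.10/10) = 1.288, G_2 = 10^(16.4/10) = 43.65
  Stage 3: F_3 = 10^(4.08/10) = 2.559, G_3 = 10^(13.6/10) = 22.91
Friis cascade:
  F = 1.387 + (1.288 − 1)/0.7211 + (2.559 − 1)/31.48 = 1.836
NF = 10 log₁₀(1.836) = 2.64 dB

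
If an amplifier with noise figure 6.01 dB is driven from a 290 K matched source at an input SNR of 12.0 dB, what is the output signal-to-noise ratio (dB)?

5.99 dB

By definition F = SNR_in/SNR_out, so in dB: SNR_out = SNR_in − NF
SNR_out = 12.0 − 6.01 = 5.99 dB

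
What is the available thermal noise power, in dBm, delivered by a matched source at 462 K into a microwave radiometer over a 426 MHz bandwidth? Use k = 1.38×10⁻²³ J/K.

P_n = kTB = 1.38×10⁻²³ × 462 × 4.26×10⁸ = 2.72×10⁻¹² W
In dBm: 10 log₁₀(2.72×10⁻¹² / 10⁻³) = −85.7 dBm

−85.7 dBm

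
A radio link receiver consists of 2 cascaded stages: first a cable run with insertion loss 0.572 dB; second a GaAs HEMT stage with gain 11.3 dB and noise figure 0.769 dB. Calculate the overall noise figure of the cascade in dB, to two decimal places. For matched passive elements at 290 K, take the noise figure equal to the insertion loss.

1.34 dB

Convert to linear (a loss of L dB is a gain of −L dB): F_i = 10^(NF_i/10), G_i = 10^(G_i,dB/10)
  Stage 1: F_1 = 10^(0.572/10) = 1.141, G_1 = 10^(−0.572/10) = 0.8766
  Stage 2: F_2 = 10^(0.769/10) = 1.194, G_2 = 10^(11.3/10) = 13.49
Friis cascade:
  F = 1.141 + (1.194 − 1)/0.8766 = 1.362
NF = 10 log₁₀(1.362) = 1.34 dB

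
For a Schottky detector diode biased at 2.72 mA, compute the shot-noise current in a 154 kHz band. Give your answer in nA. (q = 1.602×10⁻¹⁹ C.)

I_n = √(2qI·B)
2qI·B = 2 × 1.602×10⁻¹⁹ × 2.72×10⁻³ × 1.54×10⁵ = 1.34×10⁻¹⁶ A²
I_n = √(1.34×10⁻¹⁶) = 1.16×10⁻⁸ A = 11.6 nA

11.6 nA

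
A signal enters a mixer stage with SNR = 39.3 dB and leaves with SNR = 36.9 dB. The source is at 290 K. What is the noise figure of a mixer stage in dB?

2.4 dB

NF (dB) = SNR_in(dB) − SNR_out(dB) when the source is at T₀
NF = 39.3 − 36.9 = 2.4 dB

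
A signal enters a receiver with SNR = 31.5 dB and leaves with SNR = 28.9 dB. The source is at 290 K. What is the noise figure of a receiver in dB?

NF (dB) = SNR_in(dB) − SNR_out(dB) when the source is at T₀
NF = 31.5 − 28.9 = 2.6 dB

2.6 dB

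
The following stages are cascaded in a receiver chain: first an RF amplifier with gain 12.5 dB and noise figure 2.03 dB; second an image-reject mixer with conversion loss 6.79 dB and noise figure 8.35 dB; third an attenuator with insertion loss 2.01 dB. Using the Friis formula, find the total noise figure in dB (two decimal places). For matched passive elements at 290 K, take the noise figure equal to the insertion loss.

Convert to linear (a loss of L dB is a gain of −L dB): F_i = 10^(NF_i/10), G_i = 10^(G_i,dB/10)
  Stage 1: F_1 = 10^(2.03/10) = 1.596, G_1 = 10^(12.5/10) = 17.78
  Stage 2: F_2 = 10^(8.35/10) = 6.839, G_2 = 10^(−6.79/10) = 0.2094
  Stage 3: F_3 = 10^(2.01/10) = 1.589, G_3 = 10^(−2.01/10) = 0.6295
Friis cascade:
  F = 1.596 + (6.839 − 1)/17.78 + (1.589 − 1)/3.724 = 2.082
NF = 10 log₁₀(2.082) = 3.19 dB

3.19 dB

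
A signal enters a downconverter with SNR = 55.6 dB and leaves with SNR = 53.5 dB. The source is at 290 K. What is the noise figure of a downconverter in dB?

2.1 dB

NF (dB) = SNR_in(dB) − SNR_out(dB) when the source is at T₀
NF = 55.6 − 53.5 = 2.1 dB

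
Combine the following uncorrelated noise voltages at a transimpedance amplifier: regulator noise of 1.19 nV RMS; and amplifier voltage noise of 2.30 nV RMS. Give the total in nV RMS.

Uncorrelated sources add in power (mean-square): V_tot = √(ΣV_i²)
V_tot = √[(1.19×10⁻⁹)² + (2.30×10⁻⁹)²] = 2.59×10⁻⁹ V = 2.59 nV

2.59 nV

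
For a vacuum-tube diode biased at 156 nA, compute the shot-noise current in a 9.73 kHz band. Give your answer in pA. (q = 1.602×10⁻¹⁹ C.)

I_n = √(2qI·B)
2qI·B = 2 × 1.602×10⁻¹⁹ × 1.56×10⁻⁷ × 9.73×10³ = 4.86×10⁻²² A²
I_n = √(4.86×10⁻²²) = 2.21×10⁻¹¹ A = 22.1 pA

22.1 pA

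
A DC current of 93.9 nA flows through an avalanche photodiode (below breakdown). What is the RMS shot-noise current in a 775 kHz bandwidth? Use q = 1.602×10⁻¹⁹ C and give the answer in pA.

153 pA

I_n = √(2qI·B)
2qI·B = 2 × 1.602×10⁻¹⁹ × 9.39×10⁻⁸ × 7.75×10⁵ = 2.33×10⁻²⁰ A²
I_n = √(2.33×10⁻²⁰) = 1.53×10⁻¹⁰ A = 153 pA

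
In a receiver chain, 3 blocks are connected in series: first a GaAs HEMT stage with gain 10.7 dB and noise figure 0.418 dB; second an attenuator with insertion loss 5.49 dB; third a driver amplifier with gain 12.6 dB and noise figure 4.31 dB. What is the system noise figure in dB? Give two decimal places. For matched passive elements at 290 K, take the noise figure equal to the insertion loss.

Convert to linear (a loss of L dB is a gain of −L dB): F_i = 10^(NF_i/10), G_i = 10^(G_i,dB/10)
  Stage 1: F_1 = 10^(0.418/10) = 1.101, G_1 = 10^(10.7/10) = 11.75
  Stage 2: F_2 = 10^(5.49/10) = 3.540, G_2 = 10^(−5.49/10) = 0.2825
  Stage 3: F_3 = 10^(4.31/10) = 2.698, G_3 = 10^(12.6/10) = 18.20
Friis cascade:
  F = 1.101 + (3.540 − 1)/11.75 + (2.698 − 1)/3.319 = 1.829
NF = 10 log₁₀(1.829) = 2.62 dB

2.62 dB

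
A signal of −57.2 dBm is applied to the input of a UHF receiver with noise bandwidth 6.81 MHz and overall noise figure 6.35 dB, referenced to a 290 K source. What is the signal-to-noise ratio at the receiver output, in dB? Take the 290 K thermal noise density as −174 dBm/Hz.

42.1 dB

Noise floor: N = −174 + 10 log₁₀(B) + NF
10 log₁₀(6.81×10⁶) = 68.33 dB
N = −174 + 68.33 + 6.35 = −99.32 dBm
SNR = P_sig − N = −57.2 − (−99.32) = 42.12 dB → 42.1 dB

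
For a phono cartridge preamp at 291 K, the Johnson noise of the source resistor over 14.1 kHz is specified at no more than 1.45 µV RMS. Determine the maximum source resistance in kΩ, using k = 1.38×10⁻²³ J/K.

Johnson–Nyquist: V_n = √(4kTRB) ⇒ R = V_n² / (4kTB)
4kTB = 4 × 1.38×10⁻²³ × 291 × 1.41×10⁴ = 2.26×10⁻¹⁶
R = (1.45×10⁻⁶)² / 2.26×10⁻¹⁶ = 9.28×10³ Ω = 9.28 kΩ

9.28 kΩ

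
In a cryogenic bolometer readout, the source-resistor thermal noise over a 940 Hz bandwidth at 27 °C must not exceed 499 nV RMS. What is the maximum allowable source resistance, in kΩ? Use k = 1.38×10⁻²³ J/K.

T = 27 °C + 273.15 = 300.15 K
Johnson–Nyquist: V_n = √(4kTRB) ⇒ R = V_n² / (4kTB)
4kTB = 4 × 1.38×10⁻²³ × 300.15 × 9.40×10² = 1.56×10⁻¹⁷
R = (4.99×10⁻⁷)² / 1.56×10⁻¹⁷ = 1.60×10⁴ Ω = 16.0 kΩ

16.0 kΩ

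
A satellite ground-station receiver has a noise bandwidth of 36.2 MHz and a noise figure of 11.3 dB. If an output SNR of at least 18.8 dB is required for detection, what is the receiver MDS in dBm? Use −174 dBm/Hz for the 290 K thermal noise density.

−68.3 dBm

Sensitivity = −174 + 10 log₁₀(B) + NF + SNR_min
= −174 + 75.59 + 11.3 + 18.8
= −68.31 dBm → −68.3 dBm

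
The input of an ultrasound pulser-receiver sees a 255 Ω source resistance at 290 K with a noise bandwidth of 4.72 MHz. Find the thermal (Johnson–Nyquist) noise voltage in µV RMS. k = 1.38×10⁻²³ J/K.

4.39 µV

V_n = √(4kTRB)
4kTRB = 4 × 1.38×10⁻²³ × 290 × 2.55×10² × 4.72×10⁶ = 1.93×10⁻¹¹ V²
V_n = √(1.93×10⁻¹¹) = 4.39×10⁻⁶ V = 4.39 µV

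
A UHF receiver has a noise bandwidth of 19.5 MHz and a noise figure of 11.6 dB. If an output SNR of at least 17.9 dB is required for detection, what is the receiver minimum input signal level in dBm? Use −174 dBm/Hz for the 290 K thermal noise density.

Sensitivity = −174 + 10 log₁₀(B) + NF + SNR_min
= −174 + 72.9 + 11.6 + 17.9
= −71.6 dBm → −71.6 dBm

−71.6 dBm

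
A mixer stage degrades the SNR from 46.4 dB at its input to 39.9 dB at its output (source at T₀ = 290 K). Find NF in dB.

6.5 dB

NF (dB) = SNR_in(dB) − SNR_out(dB) when the source is at T₀
NF = 46.4 − 39.9 = 6.5 dB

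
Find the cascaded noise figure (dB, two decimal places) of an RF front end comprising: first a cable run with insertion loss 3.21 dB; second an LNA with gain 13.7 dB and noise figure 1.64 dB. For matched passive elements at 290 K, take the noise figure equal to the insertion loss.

Convert to linear (a loss of L dB is a gain of −L dB): F_i = 10^(NF_i/10), G_i = 10^(G_i,dB/10)
  Stage 1: F_1 = 10^(3.21/10) = 2.094, G_1 = 10^(−3.21/10) = 0.4775
  Stage 2: F_2 = 10^(1.64/10) = 1.459, G_2 = 10^(13.7/10) = 23.44
Friis cascade:
  F = 2.094 + (1.459 − 1)/0.4775 = 3.055
NF = 10 log₁₀(3.055) = 4.85 dB

4.85 dB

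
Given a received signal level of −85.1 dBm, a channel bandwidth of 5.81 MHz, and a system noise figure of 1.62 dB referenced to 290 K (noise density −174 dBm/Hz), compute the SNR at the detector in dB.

19.6 dB

Noise floor: N = −174 + 10 log₁₀(B) + NF
10 log₁₀(5.81×10⁶) = 67.64 dB
N = −174 + 67.64 + 1.62 = −104.74 dBm
SNR = P_sig − N = −85.1 − (−104.74) = 19.64 dB → 19.6 dB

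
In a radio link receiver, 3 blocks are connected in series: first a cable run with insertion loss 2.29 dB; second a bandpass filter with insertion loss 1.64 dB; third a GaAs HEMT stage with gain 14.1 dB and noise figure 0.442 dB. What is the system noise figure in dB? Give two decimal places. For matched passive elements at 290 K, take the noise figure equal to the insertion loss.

4.37 dB

Convert to linear (a loss of L dB is a gain of −L dB): F_i = 10^(NF_i/10), G_i = 10^(G_i,dB/10)
  Stage 1: F_1 = 10^(2.29/10) = 1.694, G_1 = 10^(−2.29/10) = 0.5902
  Stage 2: F_2 = 10^(1.64/10) = 1.459, G_2 = 10^(−1.64/10) = 0.6855
  Stage 3: F_3 = 10^(0.442/10) = 1.107, G_3 = 10^(14.1/10) = 25.70
Friis cascade:
  F = 1.694 + (1.459 − 1)/0.5902 + (1.107 − 1)/0.4046 = 2.737
NF = 10 log₁₀(2.737) = 4.37 dB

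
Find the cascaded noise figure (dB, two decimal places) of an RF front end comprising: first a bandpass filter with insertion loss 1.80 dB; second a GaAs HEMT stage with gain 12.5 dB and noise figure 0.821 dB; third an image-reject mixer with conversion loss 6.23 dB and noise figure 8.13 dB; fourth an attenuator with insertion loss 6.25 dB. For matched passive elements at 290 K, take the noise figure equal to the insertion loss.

Convert to linear (a loss of L dB is a gain of −L dB): F_i = 10^(NF_i/10), G_i = 10^(G_i,dB/10)
  Stage 1: F_1 = 10^(1.80/10) = 1.514, G_1 = 10^(−1.80/10) = 0.6607
  Stage 2: F_2 = 10^(0.821/10) = 1.208, G_2 = 10^(12.5/10) = 17.78
  Stage 3: F_3 = 10^(8.13/10) = 6.501, G_3 = 10^(−6.23/10) = 0.2382
  Stage 4: F_4 = 10^(6.25/10) = 4.217, G_4 = 10^(−6.25/10) = 0.2371
Friis cascade:
  F = 1.514 + (1.208 − 1)/0.6607 + (6.501 − 1)/11.75 + (4.217 − 1)/2.799 = 3.446
NF = 10 log₁₀(3.446) = 5.37 dB

5.37 dB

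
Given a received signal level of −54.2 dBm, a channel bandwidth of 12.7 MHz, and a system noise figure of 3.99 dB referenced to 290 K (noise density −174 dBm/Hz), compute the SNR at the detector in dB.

44.8 dB

Noise floor: N = −174 + 10 log₁₀(B) + NF
10 log₁₀(1.27×10⁷) = 71.04 dB
N = −174 + 71.04 + 3.99 = −98.97 dBm
SNR = P_sig − N = −54.2 − (−98.97) = 44.77 dB → 44.8 dB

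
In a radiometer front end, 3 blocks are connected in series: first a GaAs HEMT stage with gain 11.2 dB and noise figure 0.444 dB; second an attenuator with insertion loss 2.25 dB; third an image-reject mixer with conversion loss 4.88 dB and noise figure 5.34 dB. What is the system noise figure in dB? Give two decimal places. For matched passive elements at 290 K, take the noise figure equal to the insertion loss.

1.67 dB

Convert to linear (a loss of L dB is a gain of −L dB): F_i = 10^(NF_i/10), G_i = 10^(G_i,dB/10)
  Stage 1: F_1 = 10^(0.444/10) = 1.108, G_1 = 10^(11.2/10) = 13.18
  Stage 2: F_2 = 10^(2.25/10) = 1.679, G_2 = 10^(−2.25/10) = 0.5957
  Stage 3: F_3 = 10^(5.34/10) = 3.420, G_3 = 10^(−4.88/10) = 0.3251
Friis cascade:
  F = 1.108 + (1.679 − 1)/13.18 + (3.420 − 1)/7.852 = 1.467
NF = 10 log₁₀(1.467) = 1.67 dB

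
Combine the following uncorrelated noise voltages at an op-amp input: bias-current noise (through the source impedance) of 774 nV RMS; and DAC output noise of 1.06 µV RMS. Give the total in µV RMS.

Uncorrelated sources add in power (mean-square): V_tot = √(ΣV_i²)
V_tot = √[(7.74×10⁻⁷)² + (1.06×10⁻⁶)²] = 1.31×10⁻⁶ V = 1.31 µV

1.31 µV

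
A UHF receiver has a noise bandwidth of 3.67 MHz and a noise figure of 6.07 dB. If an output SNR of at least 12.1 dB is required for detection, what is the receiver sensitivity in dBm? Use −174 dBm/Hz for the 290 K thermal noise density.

Sensitivity = −174 + 10 log₁₀(B) + NF + SNR_min
= −174 + 65.65 + 6.07 + 12.1
= −90.18 dBm → −90.2 dBm

−90.2 dBm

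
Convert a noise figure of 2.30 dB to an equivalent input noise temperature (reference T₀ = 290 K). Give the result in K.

F = 10^(2.30/10) = 1.69824
T_e = (F − 1)·T₀ = (1.69824 − 1) × 290 = 202 K

202 K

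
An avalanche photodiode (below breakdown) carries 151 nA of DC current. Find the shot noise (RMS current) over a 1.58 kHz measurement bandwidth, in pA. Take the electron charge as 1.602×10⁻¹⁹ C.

I_n = √(2qI·B)
2qI·B = 2 × 1.602×10⁻¹⁹ × 1.51×10⁻⁷ × 1.58×10³ = 7.64×10⁻²³ A²
I_n = √(7.64×10⁻²³) = 8.74×10⁻¹² A = 8.74 pA

8.74 pA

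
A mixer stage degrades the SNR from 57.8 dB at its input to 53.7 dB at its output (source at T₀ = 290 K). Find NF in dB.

NF (dB) = SNR_in(dB) − SNR_out(dB) when the source is at T₀
NF = 57.8 − 53.7 = 4.1 dB

4.1 dB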